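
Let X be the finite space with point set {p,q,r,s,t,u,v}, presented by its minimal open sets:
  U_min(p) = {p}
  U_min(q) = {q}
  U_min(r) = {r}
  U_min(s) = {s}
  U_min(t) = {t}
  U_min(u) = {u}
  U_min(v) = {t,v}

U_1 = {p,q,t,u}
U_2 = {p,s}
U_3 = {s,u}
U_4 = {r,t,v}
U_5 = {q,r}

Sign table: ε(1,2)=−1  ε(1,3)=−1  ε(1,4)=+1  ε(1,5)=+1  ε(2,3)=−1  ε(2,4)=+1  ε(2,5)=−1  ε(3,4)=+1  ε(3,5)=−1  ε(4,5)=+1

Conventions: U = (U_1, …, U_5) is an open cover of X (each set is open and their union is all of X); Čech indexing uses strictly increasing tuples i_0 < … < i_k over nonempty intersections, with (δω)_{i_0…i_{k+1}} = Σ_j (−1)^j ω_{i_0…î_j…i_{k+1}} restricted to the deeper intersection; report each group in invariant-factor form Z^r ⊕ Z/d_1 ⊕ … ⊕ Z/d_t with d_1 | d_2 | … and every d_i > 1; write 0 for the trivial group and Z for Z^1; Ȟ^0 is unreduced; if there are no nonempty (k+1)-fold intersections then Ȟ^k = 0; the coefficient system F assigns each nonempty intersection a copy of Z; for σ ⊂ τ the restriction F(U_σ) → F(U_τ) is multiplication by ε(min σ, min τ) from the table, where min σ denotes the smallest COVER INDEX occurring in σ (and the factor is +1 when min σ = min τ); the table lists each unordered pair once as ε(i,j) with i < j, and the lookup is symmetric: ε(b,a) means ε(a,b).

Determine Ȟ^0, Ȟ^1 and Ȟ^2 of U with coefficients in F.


nerve of the cover:
  U12={p} U13={u} U14={t} U15={q} U23={s} U45={r}
C dims 5,6; δ0: rk 5, SNF 1^4·2
Ȟ^0 = (5 − 5) − 0 = 0, so Ȟ^0 ≅ 0
Ȟ^1 = (6 − 0) − 5 = 1 plus torsion [2], so Ȟ^1 ≅ Z ⊕ Z/2
Ȟ^2 = (0 − 0) − 0 = 0, so Ȟ^2 ≅ 0

Ȟ^0 ≅ 0, Ȟ^1 ≅ Z ⊕ Z/2 and Ȟ^2 ≅ 0


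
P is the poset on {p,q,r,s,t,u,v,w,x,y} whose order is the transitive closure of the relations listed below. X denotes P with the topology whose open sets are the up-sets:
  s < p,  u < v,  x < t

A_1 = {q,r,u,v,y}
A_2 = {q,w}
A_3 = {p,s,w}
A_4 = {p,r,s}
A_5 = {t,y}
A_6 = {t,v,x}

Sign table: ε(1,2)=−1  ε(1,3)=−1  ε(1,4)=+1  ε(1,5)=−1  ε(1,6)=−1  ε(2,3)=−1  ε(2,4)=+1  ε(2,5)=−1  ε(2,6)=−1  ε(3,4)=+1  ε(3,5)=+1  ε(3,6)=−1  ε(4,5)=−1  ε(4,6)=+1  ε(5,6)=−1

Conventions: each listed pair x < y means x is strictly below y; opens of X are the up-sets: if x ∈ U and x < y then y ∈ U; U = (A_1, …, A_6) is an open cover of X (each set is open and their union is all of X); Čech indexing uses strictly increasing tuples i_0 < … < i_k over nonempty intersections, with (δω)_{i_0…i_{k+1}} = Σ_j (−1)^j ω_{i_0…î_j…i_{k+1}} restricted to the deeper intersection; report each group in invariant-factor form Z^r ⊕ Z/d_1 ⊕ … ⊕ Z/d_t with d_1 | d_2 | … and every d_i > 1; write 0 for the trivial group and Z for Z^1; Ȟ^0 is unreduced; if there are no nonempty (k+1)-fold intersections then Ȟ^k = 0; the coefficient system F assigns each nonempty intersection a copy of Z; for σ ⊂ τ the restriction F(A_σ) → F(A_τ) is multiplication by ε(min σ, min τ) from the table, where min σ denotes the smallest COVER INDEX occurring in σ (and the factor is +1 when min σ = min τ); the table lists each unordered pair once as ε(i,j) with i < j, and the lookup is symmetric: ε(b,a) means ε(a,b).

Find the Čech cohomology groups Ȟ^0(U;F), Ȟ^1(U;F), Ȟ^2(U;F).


nerve of the cover:
  A12={q} A14={r} A15={y} A16={v} A23={w} A34={p,s} A56={t}
C dims 6,7; δ0: rk 6, SNF 1^5·2
Ȟ^0 = (6 − 6) − 0 = 0, so Ȟ^0 ≅ 0
Ȟ^1 = (7 − 0) − 6 = 1 plus torsion [2], so Ȟ^1 ≅ Z ⊕ Z/2
Ȟ^2 = (0 − 0) − 0 = 0, so Ȟ^2 ≅ 0

Ȟ^0 = 0,  Ȟ^1 = Z ⊕ Z/2,  Ȟ^2 = 0


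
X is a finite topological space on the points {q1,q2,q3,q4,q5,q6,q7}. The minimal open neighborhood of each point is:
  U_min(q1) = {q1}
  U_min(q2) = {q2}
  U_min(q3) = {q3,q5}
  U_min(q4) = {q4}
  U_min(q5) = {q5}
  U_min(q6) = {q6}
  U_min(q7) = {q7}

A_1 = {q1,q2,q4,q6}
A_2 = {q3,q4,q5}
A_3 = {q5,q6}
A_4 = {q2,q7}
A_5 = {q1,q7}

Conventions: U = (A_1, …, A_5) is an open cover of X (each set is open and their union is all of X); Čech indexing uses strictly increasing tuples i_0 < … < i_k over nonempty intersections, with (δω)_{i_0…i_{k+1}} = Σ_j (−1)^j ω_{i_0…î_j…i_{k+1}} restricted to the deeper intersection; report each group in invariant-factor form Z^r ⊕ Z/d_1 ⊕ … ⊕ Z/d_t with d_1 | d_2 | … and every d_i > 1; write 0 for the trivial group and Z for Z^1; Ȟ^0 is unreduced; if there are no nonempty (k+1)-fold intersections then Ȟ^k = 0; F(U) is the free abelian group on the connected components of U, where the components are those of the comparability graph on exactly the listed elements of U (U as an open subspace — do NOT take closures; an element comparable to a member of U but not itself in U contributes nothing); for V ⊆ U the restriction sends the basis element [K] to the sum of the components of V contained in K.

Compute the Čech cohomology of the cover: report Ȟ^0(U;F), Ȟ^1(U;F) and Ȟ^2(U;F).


nonempty overlaps:
  A12={q4} A13={q6} A14={q2} A15={q1} A23={q5} A45={q7}
components per intersection:
  A1: {q1} {q2} {q4} {q6}
  A2: {q3,q5} {q4}
  A3: {q5} {q6}
  A4: {q2} {q7}
  A5: {q1} {q7}
  A12: {q4}
  A13: {q6}
  A14: {q2}
  A15: {q1}
  A23: {q5}
  A45: {q7}
C dims 12,6; δ0: rk 6, SNF 1^6
degree 0: 12−6−0 = 6 → Ȟ^0 ≅ Z^6
degree 1: 6−0−6 = 0 → Ȟ^1 ≅ 0
degree 2: 0−0−0 = 0 → Ȟ^2 ≅ 0

Ȟ^0(U;F) ≅ Z^6, Ȟ^1(U;F) ≅ 0 and Ȟ^2(U;F) ≅ 0


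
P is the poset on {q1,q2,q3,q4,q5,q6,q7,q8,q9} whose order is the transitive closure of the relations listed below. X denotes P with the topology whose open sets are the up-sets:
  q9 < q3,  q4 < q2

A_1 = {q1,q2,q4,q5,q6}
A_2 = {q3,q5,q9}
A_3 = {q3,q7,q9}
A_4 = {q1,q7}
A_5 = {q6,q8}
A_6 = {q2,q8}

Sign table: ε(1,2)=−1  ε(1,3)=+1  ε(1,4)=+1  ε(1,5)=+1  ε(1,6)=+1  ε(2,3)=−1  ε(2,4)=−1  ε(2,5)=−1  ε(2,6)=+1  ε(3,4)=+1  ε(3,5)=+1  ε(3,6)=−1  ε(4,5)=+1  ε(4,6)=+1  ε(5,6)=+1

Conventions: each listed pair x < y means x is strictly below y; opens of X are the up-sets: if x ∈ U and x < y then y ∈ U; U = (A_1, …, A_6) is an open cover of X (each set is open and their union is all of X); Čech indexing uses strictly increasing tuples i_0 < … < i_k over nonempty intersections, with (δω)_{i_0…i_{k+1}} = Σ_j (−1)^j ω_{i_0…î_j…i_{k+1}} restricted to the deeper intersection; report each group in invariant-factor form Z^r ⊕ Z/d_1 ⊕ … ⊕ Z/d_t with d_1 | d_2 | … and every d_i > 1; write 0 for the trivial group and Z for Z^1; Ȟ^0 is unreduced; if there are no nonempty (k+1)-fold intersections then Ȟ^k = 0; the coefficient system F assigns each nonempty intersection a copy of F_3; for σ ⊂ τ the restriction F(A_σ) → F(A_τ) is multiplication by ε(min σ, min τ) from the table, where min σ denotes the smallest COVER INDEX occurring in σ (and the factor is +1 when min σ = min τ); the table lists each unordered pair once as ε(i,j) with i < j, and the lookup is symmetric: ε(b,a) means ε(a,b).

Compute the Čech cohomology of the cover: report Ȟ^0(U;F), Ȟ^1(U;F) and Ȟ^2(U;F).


cover nerve:
  A12={q5} A14={q1} A15={q6} A16={q2} A23={q3,q9} A34={q7} A56={q8}
C dims 6,7; δ0: rk_F3 5
Ȟ^0: (6−5)−0=1 ⇒ Z/3
Ȟ^1: (7−0)−5=2 ⇒ Z/3 ⊕ Z/3
Ȟ^2: (0−0)−0=0 ⇒ 0

Ȟ^0(U;F) ≅ Z/3,  Ȟ^1(U;F) ≅ Z/3 ⊕ Z/3,  Ȟ^2(U;F) ≅ 0


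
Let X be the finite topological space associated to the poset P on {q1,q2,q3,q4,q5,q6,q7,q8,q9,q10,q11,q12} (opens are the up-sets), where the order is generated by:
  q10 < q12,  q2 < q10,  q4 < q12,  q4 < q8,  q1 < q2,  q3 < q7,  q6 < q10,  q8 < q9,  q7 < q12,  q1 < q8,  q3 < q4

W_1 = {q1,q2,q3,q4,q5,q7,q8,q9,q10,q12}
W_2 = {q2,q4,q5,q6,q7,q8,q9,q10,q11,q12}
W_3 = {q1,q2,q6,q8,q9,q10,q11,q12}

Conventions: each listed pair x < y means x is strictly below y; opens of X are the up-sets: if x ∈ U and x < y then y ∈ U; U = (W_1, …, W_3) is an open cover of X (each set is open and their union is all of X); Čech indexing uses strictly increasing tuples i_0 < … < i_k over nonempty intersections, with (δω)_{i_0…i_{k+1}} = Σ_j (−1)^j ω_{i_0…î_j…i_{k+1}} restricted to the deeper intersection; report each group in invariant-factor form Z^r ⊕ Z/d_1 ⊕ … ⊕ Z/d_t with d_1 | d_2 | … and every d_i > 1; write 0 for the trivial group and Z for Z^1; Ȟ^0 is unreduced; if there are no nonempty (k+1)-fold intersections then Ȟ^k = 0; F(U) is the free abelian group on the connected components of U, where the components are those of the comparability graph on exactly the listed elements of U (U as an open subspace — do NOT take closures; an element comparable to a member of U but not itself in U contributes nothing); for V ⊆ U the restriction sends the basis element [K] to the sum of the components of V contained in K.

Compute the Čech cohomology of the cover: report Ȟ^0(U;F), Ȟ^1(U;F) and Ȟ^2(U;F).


cover nerve:
  W12={q2,q4,q5,q7,q8,q9,q10,q12} W13={q1,q2,q8,q9,q10,q12} W23={q2,q6,q8,q9,q10,q11,q12}
  W123={q2,q8,q9,q10,q12}
components per intersection:
  W1: {q1,q2,q3,q4,q7,q8,q9,q10,q12} {q5}
  W2: {q2,q4,q6,q7,q8,q9,q10,q12} {q5} {q11}
  W3: {q1,q2,q6,q8,q9,q10,q12} {q11}
  W12: {q2,q4,q7,q8,q9,q10,q12} {q5}
  W13: {q1,q2,q8,q9,q10,q12}
  W23: {q2,q6,q10,q12} {q8,q9} {q11}
  W123: {q2,q10,q12} {q8,q9}
C dims 7,6,2; δ0: rk 4, SNF 1^4; δ1: rk 2, SNF 1^2
Ȟ^0: (7−4)−0=3 ⇒ Z^3
Ȟ^1: (6−2)−4=0 ⇒ 0
Ȟ^2: (2−0)−2=0 ⇒ 0

Ȟ^0 ≅ Z^3, Ȟ^1 ≅ 0 and Ȟ^2 ≅ 0


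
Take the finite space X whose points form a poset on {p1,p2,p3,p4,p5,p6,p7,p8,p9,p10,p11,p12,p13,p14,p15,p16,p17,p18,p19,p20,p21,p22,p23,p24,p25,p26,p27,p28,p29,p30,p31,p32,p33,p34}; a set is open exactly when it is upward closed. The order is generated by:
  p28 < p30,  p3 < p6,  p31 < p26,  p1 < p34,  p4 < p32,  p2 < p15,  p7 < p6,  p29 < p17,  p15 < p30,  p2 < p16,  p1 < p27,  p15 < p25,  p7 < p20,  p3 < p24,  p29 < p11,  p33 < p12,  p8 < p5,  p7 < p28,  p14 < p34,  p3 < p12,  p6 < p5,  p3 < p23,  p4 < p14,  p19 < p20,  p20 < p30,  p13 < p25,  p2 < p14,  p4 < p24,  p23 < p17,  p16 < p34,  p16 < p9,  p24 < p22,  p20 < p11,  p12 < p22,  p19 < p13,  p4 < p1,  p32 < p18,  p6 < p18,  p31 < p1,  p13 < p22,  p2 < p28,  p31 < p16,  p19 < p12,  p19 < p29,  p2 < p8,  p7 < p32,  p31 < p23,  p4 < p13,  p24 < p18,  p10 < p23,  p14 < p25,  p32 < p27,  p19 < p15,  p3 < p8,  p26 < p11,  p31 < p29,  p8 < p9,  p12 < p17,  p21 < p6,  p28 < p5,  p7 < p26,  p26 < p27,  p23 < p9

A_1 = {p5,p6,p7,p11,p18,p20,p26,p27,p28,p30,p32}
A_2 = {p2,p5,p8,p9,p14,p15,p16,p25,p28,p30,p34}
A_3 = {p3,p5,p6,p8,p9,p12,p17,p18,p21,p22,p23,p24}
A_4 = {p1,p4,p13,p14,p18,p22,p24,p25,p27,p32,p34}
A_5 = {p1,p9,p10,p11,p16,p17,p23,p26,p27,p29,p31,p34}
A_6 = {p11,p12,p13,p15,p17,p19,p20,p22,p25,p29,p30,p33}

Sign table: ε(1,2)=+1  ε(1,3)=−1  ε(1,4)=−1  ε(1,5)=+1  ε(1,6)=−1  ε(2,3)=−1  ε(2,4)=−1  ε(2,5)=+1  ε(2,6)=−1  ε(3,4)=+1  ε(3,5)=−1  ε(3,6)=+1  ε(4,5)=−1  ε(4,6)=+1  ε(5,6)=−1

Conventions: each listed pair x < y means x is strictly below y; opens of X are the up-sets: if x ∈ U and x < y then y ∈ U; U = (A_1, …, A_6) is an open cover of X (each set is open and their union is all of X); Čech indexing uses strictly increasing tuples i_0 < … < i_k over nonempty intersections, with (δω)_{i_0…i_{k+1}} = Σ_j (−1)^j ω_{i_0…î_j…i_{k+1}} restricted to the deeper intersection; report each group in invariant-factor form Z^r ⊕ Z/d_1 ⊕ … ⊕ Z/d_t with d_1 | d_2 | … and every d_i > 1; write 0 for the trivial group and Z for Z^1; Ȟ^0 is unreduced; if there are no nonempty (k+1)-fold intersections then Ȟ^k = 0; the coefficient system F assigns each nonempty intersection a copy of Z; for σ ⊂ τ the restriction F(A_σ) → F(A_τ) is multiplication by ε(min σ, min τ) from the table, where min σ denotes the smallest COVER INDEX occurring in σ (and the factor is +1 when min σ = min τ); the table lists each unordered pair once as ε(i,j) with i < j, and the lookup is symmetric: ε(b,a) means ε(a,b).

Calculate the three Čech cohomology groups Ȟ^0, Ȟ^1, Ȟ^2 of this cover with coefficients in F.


Ȟ^0(U;F) ≅ Z, Ȟ^1(U;F) ≅ 0, Ȟ^2(U;F) ≅ Z/2

intersection data:
  A12={p5,p28,p30} A13={p5,p6,p18} A14={p18,p27,p32} A15={p11,p26,p27} A16={p11,p20,p30} A23={p5,p8,p9} A24={p14,p25,p34} A25={p9,p16,p34} A26={p15,p25,p30} A34={p18,p22,p24} A35={p9,p17,p23} A36={p12,p17,p22} A45={p1,p27,p34} A46={p13,p22,p25} A56={p11,p17,p29}
  A123={p5} A126={p30} A134={p18} A145={p27} A156={p11} A235={p9} A245={p34} A246={p25} A346={p22} A356={p17}
C dims 6,15,10; δ0: rk 5, SNF 1^5; δ1: rk 10, SNF 1^9·2
Ȟ^0 = (6 − 5) − 0 = 1, so Ȟ^0 ≅ Z
Ȟ^1 = (15 − 10) − 5 = 0, so Ȟ^1 ≅ 0
Ȟ^2 = (10 − 0) − 10 = 0 plus torsion [2], so Ȟ^2 ≅ Z/2


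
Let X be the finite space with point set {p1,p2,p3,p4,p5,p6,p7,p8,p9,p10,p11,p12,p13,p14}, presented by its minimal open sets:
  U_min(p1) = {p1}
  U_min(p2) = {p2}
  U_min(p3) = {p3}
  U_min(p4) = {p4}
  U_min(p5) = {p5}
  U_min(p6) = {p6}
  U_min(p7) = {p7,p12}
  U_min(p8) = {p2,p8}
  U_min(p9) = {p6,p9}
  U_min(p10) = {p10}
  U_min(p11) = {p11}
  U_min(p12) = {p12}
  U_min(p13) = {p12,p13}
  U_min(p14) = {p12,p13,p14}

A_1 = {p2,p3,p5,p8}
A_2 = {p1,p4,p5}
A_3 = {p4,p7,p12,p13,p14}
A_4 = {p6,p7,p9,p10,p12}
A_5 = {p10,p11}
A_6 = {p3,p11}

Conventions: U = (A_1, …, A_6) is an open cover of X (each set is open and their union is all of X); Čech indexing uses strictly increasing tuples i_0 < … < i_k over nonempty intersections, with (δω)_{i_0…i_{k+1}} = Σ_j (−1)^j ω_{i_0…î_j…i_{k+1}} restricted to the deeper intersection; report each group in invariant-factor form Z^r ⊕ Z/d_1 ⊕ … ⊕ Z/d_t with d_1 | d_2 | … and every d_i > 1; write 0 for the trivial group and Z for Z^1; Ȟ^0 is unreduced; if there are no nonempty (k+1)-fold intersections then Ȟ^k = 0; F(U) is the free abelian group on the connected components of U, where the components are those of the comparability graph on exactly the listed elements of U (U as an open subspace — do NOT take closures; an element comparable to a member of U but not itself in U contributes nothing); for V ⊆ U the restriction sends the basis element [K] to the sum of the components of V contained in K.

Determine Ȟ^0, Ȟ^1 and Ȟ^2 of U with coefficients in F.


Ȟ^0 = Z^9,  Ȟ^1 = 0,  Ȟ^2 = 0

nonempty intersections:
  A12={p5} A16={p3} A23={p4} A34={p7,p12} A45={p10} A56={p11}
components per intersection:
  A1: {p2,p8} {p3} {p5}
  A2: {p1} {p4} {p5}
  A3: {p4} {p7,p12,p13,p14}
  A4: {p6,p9} {p7,p12} {p10}
  A5: {p10} {p11}
  A6: {p3} {p11}
  A12: {p5}
  A16: {p3}
  A23: {p4}
  A34: {p7,p12}
  A45: {p10}
  A56: {p11}
C dims 15,6; δ0: rk 6, SNF 1^6
Ȟ^0: (15−6)−0=9 ⇒ Z^9
Ȟ^1: (6−0)−6=0 ⇒ 0
Ȟ^2: (0−0)−0=0 ⇒ 0


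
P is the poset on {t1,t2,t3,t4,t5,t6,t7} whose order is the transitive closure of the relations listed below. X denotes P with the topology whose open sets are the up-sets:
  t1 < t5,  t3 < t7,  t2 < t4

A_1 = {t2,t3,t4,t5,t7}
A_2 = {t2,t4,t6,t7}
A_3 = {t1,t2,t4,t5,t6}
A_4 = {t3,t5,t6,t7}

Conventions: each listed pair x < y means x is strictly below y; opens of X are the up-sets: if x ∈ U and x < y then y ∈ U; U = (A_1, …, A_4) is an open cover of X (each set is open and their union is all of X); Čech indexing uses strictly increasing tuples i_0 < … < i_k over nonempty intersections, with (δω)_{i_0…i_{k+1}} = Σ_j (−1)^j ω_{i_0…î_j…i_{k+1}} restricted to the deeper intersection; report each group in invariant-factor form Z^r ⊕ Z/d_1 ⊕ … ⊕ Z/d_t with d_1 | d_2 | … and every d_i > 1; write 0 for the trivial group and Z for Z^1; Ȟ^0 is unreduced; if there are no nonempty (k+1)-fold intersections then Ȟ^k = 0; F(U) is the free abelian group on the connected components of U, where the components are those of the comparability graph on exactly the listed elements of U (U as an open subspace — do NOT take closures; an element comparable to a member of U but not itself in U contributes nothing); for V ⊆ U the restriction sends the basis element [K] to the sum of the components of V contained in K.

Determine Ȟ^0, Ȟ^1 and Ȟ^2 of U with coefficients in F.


nerve simplices:
  A12={t2,t4,t7} A13={t2,t4,t5} A14={t3,t5,t7} A23={t2,t4,t6} A24={t6,t7} A34={t5,t6}
  A123={t2,t4} A124={t7} A134={t5} A234={t6}
components per intersection:
  A1: {t2,t4} {t3,t7} {t5}
  A2: {t2,t4} {t6} {t7}
  A3: {t1,t5} {t2,t4} {t6}
  A4: {t3,t7} {t5} {t6}
  A12: {t2,t4} {t7}
  A13: {t2,t4} {t5}
  A14: {t3,t7} {t5}
  A23: {t2,t4} {t6}
  A24: {t6} {t7}
  A34: {t5} {t6}
  A123: {t2,t4}
  A124: {t7}
  A134: {t5}
  A234: {t6}
C dims 12,12,4; δ0: rk 8, SNF 1^8; δ1: rk 4, SNF 1^4
degree 0: 12−8−0 = 4 → Ȟ^0 ≅ Z^4
degree 1: 12−4−8 = 0 → Ȟ^1 ≅ 0
degree 2: 4−0−4 = 0 → Ȟ^2 ≅ 0

Ȟ^0 = Z^4, Ȟ^1 = 0 and Ȟ^2 = 0


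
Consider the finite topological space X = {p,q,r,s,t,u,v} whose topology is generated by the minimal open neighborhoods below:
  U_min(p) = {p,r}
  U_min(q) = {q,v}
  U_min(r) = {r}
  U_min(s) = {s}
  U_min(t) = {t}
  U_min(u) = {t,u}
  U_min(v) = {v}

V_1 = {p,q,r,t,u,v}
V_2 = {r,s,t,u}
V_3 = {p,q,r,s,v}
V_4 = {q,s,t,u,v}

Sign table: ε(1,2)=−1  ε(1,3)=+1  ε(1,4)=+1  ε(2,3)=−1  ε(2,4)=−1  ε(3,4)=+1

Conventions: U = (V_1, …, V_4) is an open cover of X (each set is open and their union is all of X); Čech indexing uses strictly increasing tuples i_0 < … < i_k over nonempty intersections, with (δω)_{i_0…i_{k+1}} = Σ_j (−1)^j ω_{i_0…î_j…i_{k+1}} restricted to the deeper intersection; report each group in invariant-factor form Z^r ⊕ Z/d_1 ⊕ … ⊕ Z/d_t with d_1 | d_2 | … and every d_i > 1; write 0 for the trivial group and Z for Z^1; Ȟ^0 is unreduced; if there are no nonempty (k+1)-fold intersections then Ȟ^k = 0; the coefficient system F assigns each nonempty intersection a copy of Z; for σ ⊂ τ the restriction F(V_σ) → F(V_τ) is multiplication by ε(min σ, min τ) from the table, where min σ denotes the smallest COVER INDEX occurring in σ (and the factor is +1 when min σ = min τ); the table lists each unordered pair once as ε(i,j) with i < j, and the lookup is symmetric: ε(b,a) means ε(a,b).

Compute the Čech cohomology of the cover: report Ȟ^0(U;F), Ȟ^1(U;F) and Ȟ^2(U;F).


Ȟ^0 ≅ Z, Ȟ^1 ≅ 0, Ȟ^2 ≅ Z

intersection data:
  V12={r,t,u} V13={p,q,r,v} V14={q,t,u,v} V23={r,s} V24={s,t,u} V34={q,s,v}
  V123={r} V124={t,u} V134={q,v} V234={s}
C dims 4,6,4; δ0: rk 3, SNF 1^3; δ1: rk 3, SNF 1^3
Ȟ^0 = (4 − 3) − 0 = 1, so Ȟ^0 ≅ Z
Ȟ^1 = (6 − 3) − 3 = 0, so Ȟ^1 ≅ 0
Ȟ^2 = (4 − 0) − 3 = 1, so Ȟ^2 ≅ Z


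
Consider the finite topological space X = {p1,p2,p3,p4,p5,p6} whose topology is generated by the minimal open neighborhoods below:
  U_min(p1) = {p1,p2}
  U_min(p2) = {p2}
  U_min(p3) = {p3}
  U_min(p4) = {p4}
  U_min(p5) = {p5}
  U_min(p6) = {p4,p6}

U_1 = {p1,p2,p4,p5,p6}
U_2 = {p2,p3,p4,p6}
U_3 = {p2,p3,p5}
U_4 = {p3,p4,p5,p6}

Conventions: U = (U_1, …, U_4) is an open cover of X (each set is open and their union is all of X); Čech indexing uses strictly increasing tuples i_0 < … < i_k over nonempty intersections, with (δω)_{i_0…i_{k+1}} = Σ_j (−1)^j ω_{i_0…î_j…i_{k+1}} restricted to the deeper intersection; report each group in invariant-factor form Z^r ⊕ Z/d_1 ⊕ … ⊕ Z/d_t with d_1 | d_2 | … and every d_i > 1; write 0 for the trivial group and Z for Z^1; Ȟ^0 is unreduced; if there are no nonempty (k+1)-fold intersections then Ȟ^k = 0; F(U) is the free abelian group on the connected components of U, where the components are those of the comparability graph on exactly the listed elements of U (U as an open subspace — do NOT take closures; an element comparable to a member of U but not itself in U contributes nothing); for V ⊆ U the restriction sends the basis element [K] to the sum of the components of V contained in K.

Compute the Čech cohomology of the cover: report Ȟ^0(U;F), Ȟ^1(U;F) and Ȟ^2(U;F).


nonempty overlaps:
  U12={p2,p4,p6} U13={p2,p5} U14={p4,p5,p6} U23={p2,p3} U24={p3,p4,p6} U34={p3,p5}
  U123={p2} U124={p4,p6} U134={p5} U234={p3}
components per intersection:
  U1: {p1,p2} {p4,p6} {p5}
  U2: {p2} {p3} {p4,p6}
  U3: {p2} {p3} {p5}
  U4: {p3} {p4,p6} {p5}
  U12: {p2} {p4,p6}
  U13: {p2} {p5}
  U14: {p4,p6} {p5}
  U23: {p2} {p3}
  U24: {p3} {p4,p6}
  U34: {p3} {p5}
  U123: {p2}
  U124: {p4,p6}
  U134: {p5}
  U234: {p3}
C dims 12,12,4; δ0: rk 8, SNF 1^8; δ1: rk 4, SNF 1^4
degree 0: 12−8−0 = 4 → Ȟ^0 ≅ Z^4
degree 1: 12−4−8 = 0 → Ȟ^1 ≅ 0
degree 2: 4−0−4 = 0 → Ȟ^2 ≅ 0

Ȟ^0 = Z^4; Ȟ^1 = 0; Ȟ^2 = 0


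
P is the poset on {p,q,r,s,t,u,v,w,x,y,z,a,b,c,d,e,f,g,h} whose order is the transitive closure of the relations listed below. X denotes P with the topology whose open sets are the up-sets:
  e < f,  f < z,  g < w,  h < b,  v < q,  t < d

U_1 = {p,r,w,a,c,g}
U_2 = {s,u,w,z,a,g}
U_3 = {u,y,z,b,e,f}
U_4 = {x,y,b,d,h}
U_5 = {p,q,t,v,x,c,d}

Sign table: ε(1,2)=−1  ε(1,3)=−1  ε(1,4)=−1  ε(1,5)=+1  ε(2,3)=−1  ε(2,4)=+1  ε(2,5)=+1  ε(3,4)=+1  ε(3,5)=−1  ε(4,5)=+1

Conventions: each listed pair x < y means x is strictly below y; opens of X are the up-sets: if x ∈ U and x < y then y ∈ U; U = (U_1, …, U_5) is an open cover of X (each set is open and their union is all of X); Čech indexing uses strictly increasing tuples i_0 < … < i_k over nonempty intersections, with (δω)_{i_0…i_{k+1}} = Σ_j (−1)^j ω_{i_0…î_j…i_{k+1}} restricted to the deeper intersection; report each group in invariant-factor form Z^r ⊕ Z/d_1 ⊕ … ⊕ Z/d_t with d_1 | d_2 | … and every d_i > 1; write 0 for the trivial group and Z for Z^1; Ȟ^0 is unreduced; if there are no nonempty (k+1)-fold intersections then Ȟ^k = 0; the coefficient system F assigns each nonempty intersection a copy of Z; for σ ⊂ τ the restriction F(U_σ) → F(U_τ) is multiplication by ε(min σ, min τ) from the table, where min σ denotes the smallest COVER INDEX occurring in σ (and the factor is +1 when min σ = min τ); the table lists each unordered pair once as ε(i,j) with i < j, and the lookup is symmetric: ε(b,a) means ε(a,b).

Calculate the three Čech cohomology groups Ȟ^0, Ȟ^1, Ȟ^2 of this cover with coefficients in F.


nerve simplices:
  U12={w,a,g} U15={p,c} U23={u,z} U34={y,b} U45={x,d}
C dims 5,5; δ0: rk 4, SNF 1^4
degree 0: 5−4−0 = 1 → Ȟ^0 ≅ Z
degree 1: 5−0−4 = 1 → Ȟ^1 ≅ Z
degree 2: 0−0−0 = 0 → Ȟ^2 ≅ 0

Ȟ^0 = Z, Ȟ^1 = Z and Ȟ^2 = 0


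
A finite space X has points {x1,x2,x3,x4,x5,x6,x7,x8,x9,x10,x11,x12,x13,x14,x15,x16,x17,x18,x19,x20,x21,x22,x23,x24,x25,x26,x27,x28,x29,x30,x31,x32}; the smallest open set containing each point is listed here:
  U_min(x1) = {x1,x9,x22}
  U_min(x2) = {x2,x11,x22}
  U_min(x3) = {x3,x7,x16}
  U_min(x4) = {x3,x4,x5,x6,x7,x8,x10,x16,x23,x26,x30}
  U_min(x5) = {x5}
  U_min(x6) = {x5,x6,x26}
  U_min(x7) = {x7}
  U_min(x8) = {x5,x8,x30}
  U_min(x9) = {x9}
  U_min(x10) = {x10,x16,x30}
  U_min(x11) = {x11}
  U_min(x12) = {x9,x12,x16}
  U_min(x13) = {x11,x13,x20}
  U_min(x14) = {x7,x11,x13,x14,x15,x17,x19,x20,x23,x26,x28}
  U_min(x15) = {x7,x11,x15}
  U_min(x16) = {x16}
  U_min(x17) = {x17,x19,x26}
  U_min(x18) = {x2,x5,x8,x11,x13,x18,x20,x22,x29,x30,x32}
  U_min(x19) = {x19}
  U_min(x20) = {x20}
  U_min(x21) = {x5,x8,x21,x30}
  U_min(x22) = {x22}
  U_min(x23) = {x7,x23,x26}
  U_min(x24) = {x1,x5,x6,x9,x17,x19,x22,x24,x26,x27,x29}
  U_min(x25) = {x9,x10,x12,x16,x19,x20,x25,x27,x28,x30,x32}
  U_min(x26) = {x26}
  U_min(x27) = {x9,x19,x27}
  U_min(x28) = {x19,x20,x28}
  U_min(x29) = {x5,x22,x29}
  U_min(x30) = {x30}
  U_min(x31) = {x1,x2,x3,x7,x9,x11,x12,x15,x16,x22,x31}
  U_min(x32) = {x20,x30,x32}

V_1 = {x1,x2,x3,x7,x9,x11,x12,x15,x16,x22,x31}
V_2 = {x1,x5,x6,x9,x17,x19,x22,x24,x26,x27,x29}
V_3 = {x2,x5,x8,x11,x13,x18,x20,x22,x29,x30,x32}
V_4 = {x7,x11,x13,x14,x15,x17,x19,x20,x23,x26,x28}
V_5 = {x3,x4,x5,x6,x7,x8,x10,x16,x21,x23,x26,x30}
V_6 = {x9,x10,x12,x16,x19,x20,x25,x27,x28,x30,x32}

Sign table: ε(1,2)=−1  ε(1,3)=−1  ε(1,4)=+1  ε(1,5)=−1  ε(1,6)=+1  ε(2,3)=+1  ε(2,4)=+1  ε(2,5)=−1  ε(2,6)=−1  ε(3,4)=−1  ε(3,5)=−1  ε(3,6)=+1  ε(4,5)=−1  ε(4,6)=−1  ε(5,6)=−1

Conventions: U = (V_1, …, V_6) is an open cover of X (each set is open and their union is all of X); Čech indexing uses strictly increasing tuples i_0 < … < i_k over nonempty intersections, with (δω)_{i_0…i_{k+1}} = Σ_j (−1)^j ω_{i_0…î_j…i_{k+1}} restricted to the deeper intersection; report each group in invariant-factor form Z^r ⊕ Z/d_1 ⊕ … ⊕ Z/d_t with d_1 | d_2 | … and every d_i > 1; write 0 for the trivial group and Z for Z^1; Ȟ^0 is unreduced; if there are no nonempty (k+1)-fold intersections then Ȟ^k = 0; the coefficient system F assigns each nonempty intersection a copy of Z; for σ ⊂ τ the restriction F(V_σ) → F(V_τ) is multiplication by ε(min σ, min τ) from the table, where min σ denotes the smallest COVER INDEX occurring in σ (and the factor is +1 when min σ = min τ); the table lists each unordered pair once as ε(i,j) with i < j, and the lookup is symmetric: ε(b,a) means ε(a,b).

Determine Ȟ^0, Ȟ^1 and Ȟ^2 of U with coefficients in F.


intersection data:
  V12={x1,x9,x22} V13={x2,x11,x22} V14={x7,x11,x15} V15={x3,x7,x16} V16={x9,x12,x16} V23={x5,x22,x29} V24={x17,x19,x26} V25={x5,x6,x26} V26={x9,x19,x27} V34={x11,x13,x20} V35={x5,x8,x30} V36={x20,x30,x32} V45={x7,x23,x26} V46={x19,x20,x28} V56={x10,x16,x30}
  V123={x22} V126={x9} V134={x11} V145={x7} V156={x16} V235={x5} V245={x26} V246={x19} V346={x20} V356={x30}
C dims 6,15,10; δ0: rk 6, SNF 1^5·2; δ1: rk 9, SNF 1^9
Ȟ^0 = (6 − 6) − 0 = 0, so Ȟ^0 ≅ 0
Ȟ^1 = (15 − 9) − 6 = 0 plus torsion [2], so Ȟ^1 ≅ Z/2
Ȟ^2 = (10 − 0) − 9 = 1, so Ȟ^2 ≅ Z

Ȟ^0 ≅ 0; Ȟ^1 ≅ Z/2; Ȟ^2 ≅ Z


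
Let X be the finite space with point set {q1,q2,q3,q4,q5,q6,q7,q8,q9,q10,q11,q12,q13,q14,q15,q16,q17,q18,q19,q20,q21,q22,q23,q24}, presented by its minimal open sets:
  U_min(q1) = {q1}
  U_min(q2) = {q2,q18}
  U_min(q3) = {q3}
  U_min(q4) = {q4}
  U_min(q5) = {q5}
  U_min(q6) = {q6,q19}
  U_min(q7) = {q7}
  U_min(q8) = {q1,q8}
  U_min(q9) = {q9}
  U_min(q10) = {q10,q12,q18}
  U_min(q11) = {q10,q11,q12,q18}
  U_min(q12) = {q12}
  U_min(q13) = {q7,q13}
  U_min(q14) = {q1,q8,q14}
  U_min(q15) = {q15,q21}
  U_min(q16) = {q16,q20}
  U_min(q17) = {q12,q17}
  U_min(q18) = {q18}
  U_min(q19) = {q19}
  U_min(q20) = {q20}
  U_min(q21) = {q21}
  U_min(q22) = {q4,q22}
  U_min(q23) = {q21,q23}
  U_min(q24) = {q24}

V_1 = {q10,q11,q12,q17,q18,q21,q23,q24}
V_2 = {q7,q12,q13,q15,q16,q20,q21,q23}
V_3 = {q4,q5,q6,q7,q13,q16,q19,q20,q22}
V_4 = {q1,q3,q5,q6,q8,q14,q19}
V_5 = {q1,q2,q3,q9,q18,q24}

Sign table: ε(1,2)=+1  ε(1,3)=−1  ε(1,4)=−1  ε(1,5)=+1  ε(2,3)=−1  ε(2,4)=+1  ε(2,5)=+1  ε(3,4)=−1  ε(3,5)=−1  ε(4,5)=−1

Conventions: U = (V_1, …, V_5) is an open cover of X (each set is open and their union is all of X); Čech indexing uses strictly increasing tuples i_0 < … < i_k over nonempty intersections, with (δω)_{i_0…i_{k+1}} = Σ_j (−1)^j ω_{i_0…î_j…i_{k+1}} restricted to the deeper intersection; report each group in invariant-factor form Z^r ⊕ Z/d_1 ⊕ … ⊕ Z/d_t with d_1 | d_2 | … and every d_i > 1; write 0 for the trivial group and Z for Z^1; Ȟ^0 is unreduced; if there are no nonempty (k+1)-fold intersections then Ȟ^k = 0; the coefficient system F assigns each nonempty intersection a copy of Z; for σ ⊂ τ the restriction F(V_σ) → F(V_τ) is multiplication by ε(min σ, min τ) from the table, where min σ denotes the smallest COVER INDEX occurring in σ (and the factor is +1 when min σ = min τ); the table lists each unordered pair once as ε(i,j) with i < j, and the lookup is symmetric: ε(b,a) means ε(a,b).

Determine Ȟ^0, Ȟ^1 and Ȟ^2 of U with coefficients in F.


nonempty intersections:
  V12={q12,q21,q23} V15={q18,q24} V23={q7,q13,q16,q20} V34={q5,q6,q19} V45={q1,q3}
C dims 5,5; δ0: rk 5, SNF 1^4·2
Ȟ^0: (5−5)−0=0 ⇒ 0
Ȟ^1: (5−0)−5=0 plus torsion [2] ⇒ Z/2
Ȟ^2: (0−0)−0=0 ⇒ 0

Ȟ^0(U;F) ≅ 0; Ȟ^1(U;F) ≅ Z/2; Ȟ^2(U;F) ≅ 0


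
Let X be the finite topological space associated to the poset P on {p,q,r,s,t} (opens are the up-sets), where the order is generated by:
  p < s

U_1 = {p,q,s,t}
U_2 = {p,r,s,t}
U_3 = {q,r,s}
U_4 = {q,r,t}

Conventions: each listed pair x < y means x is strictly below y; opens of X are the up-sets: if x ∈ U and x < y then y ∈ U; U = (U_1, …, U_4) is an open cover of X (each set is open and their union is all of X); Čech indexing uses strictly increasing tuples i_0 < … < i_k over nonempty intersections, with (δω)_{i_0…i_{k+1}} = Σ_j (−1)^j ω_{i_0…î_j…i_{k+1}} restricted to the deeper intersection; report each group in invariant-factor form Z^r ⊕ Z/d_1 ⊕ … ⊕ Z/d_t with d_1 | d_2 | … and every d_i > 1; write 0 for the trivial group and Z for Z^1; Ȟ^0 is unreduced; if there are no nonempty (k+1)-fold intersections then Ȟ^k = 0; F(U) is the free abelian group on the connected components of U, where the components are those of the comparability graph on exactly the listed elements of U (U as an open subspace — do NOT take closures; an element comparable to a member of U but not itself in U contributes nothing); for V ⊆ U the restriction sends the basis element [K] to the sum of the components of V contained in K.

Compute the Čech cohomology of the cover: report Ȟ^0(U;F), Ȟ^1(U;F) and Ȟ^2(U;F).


nerve of the cover:
  U12={p,s,t} U13={q,s} U14={q,t} U23={r,s} U24={r,t} U34={q,r}
  U123={s} U124={t} U134={q} U234={r}
components per intersection:
  U1: {p,s} {q} {t}
  U2: {p,s} {r} {t}
  U3: {q} {r} {s}
  U4: {q} {r} {t}
  U12: {p,s} {t}
  U13: {q} {s}
  U14: {q} {t}
  U23: {r} {s}
  U24: {r} {t}
  U34: {q} {r}
  U123: {s}
  U124: {t}
  U134: {q}
  U234: {r}
C dims 12,12,4; δ0: rk 8, SNF 1^8; δ1: rk 4, SNF 1^4
Ȟ^0 = (12 − 8) − 0 = 4, so Ȟ^0 ≅ Z^4
Ȟ^1 = (12 − 4) − 8 = 0, so Ȟ^1 ≅ 0
Ȟ^2 = (4 − 0) − 4 = 0, so Ȟ^2 ≅ 0

Ȟ^0(U;F) ≅ Z^4, Ȟ^1(U;F) ≅ 0 and Ȟ^2(U;F) ≅ 0


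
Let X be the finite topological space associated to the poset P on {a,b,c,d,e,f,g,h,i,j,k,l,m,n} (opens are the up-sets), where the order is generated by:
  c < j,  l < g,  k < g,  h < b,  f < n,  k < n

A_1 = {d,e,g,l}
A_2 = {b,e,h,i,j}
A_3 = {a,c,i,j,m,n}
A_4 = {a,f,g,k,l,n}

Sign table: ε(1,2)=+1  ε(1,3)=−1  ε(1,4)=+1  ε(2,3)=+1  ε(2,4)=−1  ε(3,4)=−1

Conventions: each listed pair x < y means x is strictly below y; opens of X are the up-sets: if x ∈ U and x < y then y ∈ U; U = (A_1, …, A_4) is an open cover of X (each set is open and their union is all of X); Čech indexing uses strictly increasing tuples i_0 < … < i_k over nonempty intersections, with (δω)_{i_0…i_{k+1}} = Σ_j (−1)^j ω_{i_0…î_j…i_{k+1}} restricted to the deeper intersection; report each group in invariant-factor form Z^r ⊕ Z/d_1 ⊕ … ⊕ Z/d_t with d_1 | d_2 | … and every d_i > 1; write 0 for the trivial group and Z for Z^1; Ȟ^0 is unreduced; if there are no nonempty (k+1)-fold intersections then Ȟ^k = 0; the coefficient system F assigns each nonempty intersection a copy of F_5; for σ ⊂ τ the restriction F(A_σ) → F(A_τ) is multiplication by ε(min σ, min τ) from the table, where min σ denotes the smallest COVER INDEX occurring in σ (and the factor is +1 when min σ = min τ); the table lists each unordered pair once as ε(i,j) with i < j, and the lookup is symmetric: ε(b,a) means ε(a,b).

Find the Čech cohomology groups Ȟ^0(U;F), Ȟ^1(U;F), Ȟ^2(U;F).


Ȟ^0 = 0, Ȟ^1 = 0 and Ȟ^2 = 0

nonempty intersections:
  A12={e} A14={g,l} A23={i,j} A34={a,n}
C dims 4,4; δ0: rk_F5 4
Ȟ^0: (4−4)−0=0 ⇒ 0
Ȟ^1: (4−0)−4=0 ⇒ 0
Ȟ^2: (0−0)−0=0 ⇒ 0


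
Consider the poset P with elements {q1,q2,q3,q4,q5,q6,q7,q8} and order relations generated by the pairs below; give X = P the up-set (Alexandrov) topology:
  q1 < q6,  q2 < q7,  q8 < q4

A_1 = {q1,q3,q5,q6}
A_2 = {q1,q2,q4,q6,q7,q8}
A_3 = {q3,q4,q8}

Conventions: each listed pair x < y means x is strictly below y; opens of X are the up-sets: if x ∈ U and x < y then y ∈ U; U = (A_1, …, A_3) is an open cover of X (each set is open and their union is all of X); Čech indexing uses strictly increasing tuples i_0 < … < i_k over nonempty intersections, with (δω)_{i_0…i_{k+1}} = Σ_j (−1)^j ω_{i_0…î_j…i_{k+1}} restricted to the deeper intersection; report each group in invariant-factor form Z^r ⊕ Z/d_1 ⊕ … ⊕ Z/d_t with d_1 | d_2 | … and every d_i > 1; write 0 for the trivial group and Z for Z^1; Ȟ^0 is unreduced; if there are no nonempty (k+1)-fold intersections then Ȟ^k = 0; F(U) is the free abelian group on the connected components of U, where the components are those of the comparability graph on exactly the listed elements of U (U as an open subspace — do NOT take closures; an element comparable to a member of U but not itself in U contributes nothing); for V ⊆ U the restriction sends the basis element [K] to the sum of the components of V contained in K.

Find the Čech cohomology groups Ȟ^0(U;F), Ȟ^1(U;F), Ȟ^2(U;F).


nonempty intersections:
  A12={q1,q6} A13={q3} A23={q4,q8}
components per intersection:
  A1: {q1,q6} {q3} {q5}
  A2: {q1,q6} {q2,q7} {q4,q8}
  A3: {q3} {q4,q8}
  A12: {q1,q6}
  A13: {q3}
  A23: {q4,q8}
C dims 8,3; δ0: rk 3, SNF 1^3
Ȟ^0: (8−3)−0=5 ⇒ Z^5
Ȟ^1: (3−0)−3=0 ⇒ 0
Ȟ^2: (0−0)−0=0 ⇒ 0

Ȟ^0(U;F) ≅ Z^5,  Ȟ^1(U;F) ≅ 0,  Ȟ^2(U;F) ≅ 0


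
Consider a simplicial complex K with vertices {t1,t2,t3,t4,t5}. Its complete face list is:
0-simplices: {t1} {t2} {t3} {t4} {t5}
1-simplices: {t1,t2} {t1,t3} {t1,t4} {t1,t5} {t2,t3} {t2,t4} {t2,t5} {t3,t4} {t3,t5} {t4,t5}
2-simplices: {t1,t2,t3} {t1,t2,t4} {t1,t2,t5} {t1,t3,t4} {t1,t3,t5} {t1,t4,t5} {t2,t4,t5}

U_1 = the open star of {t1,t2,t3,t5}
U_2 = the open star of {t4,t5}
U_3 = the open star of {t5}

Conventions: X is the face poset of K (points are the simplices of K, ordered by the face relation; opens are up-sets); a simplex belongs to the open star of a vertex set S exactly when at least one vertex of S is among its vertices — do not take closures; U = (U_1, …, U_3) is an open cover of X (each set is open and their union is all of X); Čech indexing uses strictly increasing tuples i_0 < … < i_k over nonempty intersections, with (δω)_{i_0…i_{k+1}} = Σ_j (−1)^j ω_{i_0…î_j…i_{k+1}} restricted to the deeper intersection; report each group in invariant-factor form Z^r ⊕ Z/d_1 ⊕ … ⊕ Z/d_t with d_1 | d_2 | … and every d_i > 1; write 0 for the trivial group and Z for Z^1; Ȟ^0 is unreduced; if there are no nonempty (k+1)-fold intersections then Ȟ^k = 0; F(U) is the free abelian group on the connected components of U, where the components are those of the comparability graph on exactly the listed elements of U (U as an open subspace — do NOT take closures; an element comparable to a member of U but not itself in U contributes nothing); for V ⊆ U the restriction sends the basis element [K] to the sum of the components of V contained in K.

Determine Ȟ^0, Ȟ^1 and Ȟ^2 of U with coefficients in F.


Ȟ^0(U;F) ≅ Z, Ȟ^1(U;F) ≅ 0, Ȟ^2(U;F) ≅ 0

nonempty overlaps:
  U1={{t1},{t2},{t3},{t5},{t1,t2},{t1,t3},{t1,t4},{t1,t5},{t2,t3},{t2,t4},{t2,t5},{t3,t4},{t3,t5},{t4,t5},{t1,t2,t3},{t1,t2,t4},{t1,t2,t5},{t1,t3,t4},{t1,t3,t5},{t1,t4,t5},{t2,t4,t5}} U2={{t4},{t5},{t1,t4},{t1,t5},{t2,t4},{t2,t5},{t3,t4},{t3,t5},{t4,t5},{t1,t2,t4},{t1,t2,t5},{t1,t3,t4},{t1,t3,t5},{t1,t4,t5},{t2,t4,t5}} U3={{t5},{t1,t5},{t2,t5},{t3,t5},{t4,t5},{t1,t2,t5},{t1,t3,t5},{t1,t4,t5},{t2,t4,t5}}
  U12={{t5},{t1,t4},{t1,t5},{t2,t4},{t2,t5},{t3,t4},{t3,t5},{t4,t5},{t1,t2,t4},{t1,t2,t5},{t1,t3,t4},{t1,t3,t5},{t1,t4,t5},{t2,t4,t5}} U13={{t5},{t1,t5},{t2,t5},{t3,t5},{t4,t5},{t1,t2,t5},{t1,t3,t5},{t1,t4,t5},{t2,t4,t5}} U23={{t5},{t1,t5},{t2,t5},{t3,t5},{t4,t5},{t1,t2,t5},{t1,t3,t5},{t1,t4,t5},{t2,t4,t5}}
  U123={{t5},{t1,t5},{t2,t5},{t3,t5},{t4,t5},{t1,t2,t5},{t1,t3,t5},{t1,t4,t5},{t2,t4,t5}}
components per intersection:
  U1: {{t1},{t2},{t3},{t5},{t1,t2},{t1,t3},{t1,t4},{t1,t5},{t2,t3},{t2,t4},{t2,t5},{t3,t4},{t3,t5},{t4,t5},{t1,t2,t3},{t1,t2,t4},{t1,t2,t5},{t1,t3,t4},{t1,t3,t5},{t1,t4,t5},{t2,t4,t5}}
  U2: {{t4},{t5},{t1,t4},{t1,t5},{t2,t4},{t2,t5},{t3,t4},{t3,t5},{t4,t5},{t1,t2,t4},{t1,t2,t5},{t1,t3,t4},{t1,t3,t5},{t1,t4,t5},{t2,t4,t5}}
  U3: {{t5},{t1,t5},{t2,t5},{t3,t5},{t4,t5},{t1,t2,t5},{t1,t3,t5},{t1,t4,t5},{t2,t4,t5}}
  U12: {{t5},{t1,t4},{t1,t5},{t2,t4},{t2,t5},{t3,t4},{t3,t5},{t4,t5},{t1,t2,t4},{t1,t2,t5},{t1,t3,t4},{t1,t3,t5},{t1,t4,t5},{t2,t4,t5}}
  U13: {{t5},{t1,t5},{t2,t5},{t3,t5},{t4,t5},{t1,t2,t5},{t1,t3,t5},{t1,t4,t5},{t2,t4,t5}}
  U23: {{t5},{t1,t5},{t2,t5},{t3,t5},{t4,t5},{t1,t2,t5},{t1,t3,t5},{t1,t4,t5},{t2,t4,t5}}
  U123: {{t5},{t1,t5},{t2,t5},{t3,t5},{t4,t5},{t1,t2,t5},{t1,t3,t5},{t1,t4,t5},{t2,t4,t5}}
C dims 3,3,1; δ0: rk 2, SNF 1^2; δ1: rk 1, SNF 1^1
degree 0: 3−2−0 = 1 → Ȟ^0 ≅ Z
degree 1: 3−1−2 = 0 → Ȟ^1 ≅ 0
degree 2: 1−0−1 = 0 → Ȟ^2 ≅ 0


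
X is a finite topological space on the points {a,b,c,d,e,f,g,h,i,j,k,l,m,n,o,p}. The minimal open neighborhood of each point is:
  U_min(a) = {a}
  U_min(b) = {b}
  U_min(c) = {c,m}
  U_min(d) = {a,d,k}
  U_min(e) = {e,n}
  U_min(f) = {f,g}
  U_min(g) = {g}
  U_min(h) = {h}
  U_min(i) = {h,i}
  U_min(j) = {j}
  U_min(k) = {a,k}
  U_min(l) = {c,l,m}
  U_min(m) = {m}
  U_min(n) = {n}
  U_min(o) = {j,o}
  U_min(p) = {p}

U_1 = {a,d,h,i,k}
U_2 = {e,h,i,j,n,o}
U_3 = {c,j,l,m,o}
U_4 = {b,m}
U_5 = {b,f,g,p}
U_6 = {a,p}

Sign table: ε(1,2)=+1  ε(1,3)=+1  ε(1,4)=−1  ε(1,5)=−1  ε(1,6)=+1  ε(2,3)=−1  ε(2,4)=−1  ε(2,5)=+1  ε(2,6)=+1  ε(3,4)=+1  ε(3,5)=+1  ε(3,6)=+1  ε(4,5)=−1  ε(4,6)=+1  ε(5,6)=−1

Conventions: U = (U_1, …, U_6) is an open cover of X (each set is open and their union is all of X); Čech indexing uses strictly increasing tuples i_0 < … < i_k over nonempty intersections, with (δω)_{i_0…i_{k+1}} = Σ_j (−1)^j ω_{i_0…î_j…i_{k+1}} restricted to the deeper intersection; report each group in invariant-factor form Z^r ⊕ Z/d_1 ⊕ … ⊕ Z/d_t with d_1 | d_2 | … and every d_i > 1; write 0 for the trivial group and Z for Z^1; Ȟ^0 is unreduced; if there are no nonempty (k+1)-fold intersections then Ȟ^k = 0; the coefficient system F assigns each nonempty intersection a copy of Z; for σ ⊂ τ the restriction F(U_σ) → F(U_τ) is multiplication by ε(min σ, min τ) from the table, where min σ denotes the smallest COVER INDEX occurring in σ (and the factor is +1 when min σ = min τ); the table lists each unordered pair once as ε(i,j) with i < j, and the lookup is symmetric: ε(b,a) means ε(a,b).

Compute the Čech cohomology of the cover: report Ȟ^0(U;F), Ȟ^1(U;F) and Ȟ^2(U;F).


Ȟ^0 ≅ 0, Ȟ^1 ≅ Z/2 and Ȟ^2 ≅ 0

nonempty overlaps:
  U12={h,i} U16={a} U23={j,o} U34={m} U45={b} U56={p}
C dims 6,6; δ0: rk 6, SNF 1^5·2
degree 0: 6−6−0 = 0 → Ȟ^0 ≅ 0
degree 1: 6−0−6 = 0 plus torsion [2] → Ȟ^1 ≅ Z/2
degree 2: 0−0−0 = 0 → Ȟ^2 ≅ 0


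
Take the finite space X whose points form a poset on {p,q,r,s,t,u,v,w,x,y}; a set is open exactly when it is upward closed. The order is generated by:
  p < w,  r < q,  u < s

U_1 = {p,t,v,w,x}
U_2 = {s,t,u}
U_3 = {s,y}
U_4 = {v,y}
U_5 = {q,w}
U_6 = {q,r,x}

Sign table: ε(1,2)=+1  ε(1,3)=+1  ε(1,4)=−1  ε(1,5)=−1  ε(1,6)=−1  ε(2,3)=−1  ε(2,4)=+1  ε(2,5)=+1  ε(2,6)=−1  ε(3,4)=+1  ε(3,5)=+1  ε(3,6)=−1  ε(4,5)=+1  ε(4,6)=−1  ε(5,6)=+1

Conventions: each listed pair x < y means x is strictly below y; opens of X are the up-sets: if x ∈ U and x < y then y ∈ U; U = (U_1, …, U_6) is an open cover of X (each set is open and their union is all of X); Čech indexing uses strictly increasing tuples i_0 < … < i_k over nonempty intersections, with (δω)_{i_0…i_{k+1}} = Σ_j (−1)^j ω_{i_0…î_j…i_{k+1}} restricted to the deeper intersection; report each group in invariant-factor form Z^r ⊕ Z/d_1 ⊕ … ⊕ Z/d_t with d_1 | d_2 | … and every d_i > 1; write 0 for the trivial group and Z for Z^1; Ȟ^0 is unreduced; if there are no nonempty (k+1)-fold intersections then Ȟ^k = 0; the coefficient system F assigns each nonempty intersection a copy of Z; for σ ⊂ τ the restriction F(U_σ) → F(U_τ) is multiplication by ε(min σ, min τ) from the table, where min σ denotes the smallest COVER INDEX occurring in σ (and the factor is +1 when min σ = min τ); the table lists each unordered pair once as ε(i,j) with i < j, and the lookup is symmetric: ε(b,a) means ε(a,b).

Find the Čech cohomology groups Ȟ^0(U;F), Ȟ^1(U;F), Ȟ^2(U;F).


Ȟ^0 = Z, Ȟ^1 = Z^2 and Ȟ^2 = 0

nerve of the cover:
  U12={t} U14={v} U15={w} U16={x} U23={s} U34={y} U56={q}
C dims 6,7; δ0: rk 5, SNF 1^5
Ȟ^0 = (6 − 5) − 0 = 1, so Ȟ^0 ≅ Z
Ȟ^1 = (7 − 0) − 5 = 2, so Ȟ^1 ≅ Z^2
Ȟ^2 = (0 − 0) − 0 = 0, so Ȟ^2 ≅ 0
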